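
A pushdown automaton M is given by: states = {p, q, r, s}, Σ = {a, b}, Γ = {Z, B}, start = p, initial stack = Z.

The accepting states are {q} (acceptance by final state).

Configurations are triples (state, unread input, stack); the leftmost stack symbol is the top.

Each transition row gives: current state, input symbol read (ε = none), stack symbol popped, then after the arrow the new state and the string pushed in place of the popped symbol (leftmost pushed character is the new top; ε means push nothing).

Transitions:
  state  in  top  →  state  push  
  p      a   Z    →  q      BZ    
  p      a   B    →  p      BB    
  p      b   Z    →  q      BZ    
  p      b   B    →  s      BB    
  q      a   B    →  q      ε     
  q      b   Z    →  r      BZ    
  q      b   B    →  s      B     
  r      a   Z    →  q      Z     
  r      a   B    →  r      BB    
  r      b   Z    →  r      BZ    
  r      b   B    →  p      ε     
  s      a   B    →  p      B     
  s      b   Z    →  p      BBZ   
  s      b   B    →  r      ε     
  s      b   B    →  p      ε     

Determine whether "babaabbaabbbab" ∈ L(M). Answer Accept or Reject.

No computation consumes all input and reaches a final state.

Reject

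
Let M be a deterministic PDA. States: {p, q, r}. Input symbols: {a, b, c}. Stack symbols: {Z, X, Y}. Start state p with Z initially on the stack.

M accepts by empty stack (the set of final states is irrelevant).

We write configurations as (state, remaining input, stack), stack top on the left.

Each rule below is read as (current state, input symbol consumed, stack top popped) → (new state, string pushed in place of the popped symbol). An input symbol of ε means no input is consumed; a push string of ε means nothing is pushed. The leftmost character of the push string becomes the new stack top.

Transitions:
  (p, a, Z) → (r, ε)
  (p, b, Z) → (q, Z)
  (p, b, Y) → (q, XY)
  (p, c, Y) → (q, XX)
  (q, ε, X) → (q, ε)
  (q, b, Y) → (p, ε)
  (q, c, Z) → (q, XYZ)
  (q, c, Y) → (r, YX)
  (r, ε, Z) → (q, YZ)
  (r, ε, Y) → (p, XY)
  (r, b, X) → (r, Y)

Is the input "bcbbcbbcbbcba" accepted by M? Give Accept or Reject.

Accept

(p, bcbbcbbcbbcba, Z) ⊢ (q, cbbcbbcbbcba, Z) ⊢ (q, bbcbbcbbcba, XYZ) ⊢ (q, bbcbbcbbcba, YZ) ⊢ (p, bcbbcbbcba, Z) ⊢ (q, cbbcbbcba, Z) ⊢ (q, bbcbbcba, XYZ) ⊢ (q, bbcbbcba, YZ) ⊢ (p, bcbbcba, Z) ⊢ (q, cbbcba, Z) ⊢ (q, bbcba, XYZ) ⊢ (q, bbcba, YZ) ⊢ (p, bcba, Z) ⊢ (q, cba, Z) ⊢ (q, ba, XYZ) ⊢ (q, ba, YZ) ⊢ (p, a, Z) ⊢ (r, ε, ε)
All input consumed and the stack is empty.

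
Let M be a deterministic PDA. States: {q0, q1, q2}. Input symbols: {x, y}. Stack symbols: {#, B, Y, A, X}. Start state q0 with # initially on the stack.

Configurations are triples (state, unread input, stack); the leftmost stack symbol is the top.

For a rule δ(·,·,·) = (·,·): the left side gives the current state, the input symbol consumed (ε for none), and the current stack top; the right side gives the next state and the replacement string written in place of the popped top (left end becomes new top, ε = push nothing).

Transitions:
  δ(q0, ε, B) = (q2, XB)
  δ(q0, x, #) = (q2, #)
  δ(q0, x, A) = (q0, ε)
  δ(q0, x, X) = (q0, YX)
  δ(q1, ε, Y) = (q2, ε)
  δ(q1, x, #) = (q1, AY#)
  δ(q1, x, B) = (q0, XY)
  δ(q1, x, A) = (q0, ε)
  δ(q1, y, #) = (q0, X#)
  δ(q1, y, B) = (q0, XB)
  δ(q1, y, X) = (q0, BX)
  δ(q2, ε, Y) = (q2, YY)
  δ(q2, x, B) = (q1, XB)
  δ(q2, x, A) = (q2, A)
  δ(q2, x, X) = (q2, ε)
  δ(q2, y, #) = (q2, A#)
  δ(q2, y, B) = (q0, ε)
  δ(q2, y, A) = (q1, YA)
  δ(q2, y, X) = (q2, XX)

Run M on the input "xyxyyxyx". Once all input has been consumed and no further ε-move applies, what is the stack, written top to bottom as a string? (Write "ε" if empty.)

A#

(q0, xyxyyxyx, #) ⊢ (q2, yxyyxyx, #) ⊢ (q2, xyyxyx, A#) ⊢ (q2, yyxyx, A#) ⊢ (q1, yxyx, YA#) ⊢ (q2, yxyx, A#) ⊢ (q1, xyx, YA#) ⊢ (q2, xyx, A#) ⊢ (q2, yx, A#) ⊢ (q1, x, YA#) ⊢ (q2, x, A#) ⊢ (q2, ε, A#)
All input consumed in state q2 with stack A#.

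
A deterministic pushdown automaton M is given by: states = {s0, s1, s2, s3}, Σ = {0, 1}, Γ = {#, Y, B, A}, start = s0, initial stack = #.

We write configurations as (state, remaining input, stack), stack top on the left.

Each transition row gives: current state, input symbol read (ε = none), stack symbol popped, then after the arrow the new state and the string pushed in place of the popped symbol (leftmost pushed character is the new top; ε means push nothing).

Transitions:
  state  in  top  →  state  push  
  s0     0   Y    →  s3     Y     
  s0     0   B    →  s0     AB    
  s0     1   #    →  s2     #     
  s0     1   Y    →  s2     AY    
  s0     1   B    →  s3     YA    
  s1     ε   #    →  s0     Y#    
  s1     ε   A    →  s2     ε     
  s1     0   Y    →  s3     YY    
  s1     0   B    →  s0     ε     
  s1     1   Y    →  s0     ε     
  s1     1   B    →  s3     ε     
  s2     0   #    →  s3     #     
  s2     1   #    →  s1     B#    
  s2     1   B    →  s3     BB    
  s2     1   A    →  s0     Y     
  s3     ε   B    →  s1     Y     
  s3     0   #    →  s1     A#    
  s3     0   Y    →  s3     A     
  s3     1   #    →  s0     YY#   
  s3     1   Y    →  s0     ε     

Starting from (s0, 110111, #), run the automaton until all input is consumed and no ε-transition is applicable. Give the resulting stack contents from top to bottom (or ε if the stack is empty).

(s0, 110111, #)
  read 1, top #: go to s2, push # → (s2, 10111, #)
  read 1, top #: go to s1, push B# → (s1, 0111, B#)
  read 0, top B: go to s0, push ε → (s0, 111, #)
  read 1, top #: go to s2, push # → (s2, 11, #)
  read 1, top #: go to s1, push B# → (s1, 1, B#)
  read 1, top B: go to s3, push ε → (s3, ε, #)
All input consumed in state s3 with stack #.

#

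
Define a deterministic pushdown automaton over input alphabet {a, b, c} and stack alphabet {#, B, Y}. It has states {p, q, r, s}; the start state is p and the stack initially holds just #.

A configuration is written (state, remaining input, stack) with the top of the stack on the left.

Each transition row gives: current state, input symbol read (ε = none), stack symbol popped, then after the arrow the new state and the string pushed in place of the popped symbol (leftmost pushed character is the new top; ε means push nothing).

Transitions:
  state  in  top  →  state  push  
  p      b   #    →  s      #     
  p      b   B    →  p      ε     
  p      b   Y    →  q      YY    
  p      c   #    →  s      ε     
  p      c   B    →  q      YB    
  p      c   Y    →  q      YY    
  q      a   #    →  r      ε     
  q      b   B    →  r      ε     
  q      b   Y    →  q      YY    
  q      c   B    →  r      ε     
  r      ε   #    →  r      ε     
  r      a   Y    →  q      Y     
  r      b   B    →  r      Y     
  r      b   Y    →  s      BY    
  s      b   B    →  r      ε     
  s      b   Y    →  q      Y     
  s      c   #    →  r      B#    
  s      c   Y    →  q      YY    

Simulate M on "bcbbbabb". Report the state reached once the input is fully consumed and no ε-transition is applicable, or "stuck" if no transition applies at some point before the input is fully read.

q

(p, bcbbbabb, #)
  read b, top #: go to s, push # → (s, cbbbabb, #)
  read c, top #: go to r, push B# → (r, bbbabb, B#)
  read b, top B: go to r, push Y → (r, bbabb, Y#)
  read b, top Y: go to s, push BY → (s, babb, BY#)
  read b, top B: go to r, push ε → (r, abb, Y#)
  read a, top Y: go to q, push Y → (q, bb, Y#)
  read b, top Y: go to q, push YY → (q, b, YY#)
  read b, top Y: go to q, push YY → (q, ε, YYY#)
All input consumed; M is in state q.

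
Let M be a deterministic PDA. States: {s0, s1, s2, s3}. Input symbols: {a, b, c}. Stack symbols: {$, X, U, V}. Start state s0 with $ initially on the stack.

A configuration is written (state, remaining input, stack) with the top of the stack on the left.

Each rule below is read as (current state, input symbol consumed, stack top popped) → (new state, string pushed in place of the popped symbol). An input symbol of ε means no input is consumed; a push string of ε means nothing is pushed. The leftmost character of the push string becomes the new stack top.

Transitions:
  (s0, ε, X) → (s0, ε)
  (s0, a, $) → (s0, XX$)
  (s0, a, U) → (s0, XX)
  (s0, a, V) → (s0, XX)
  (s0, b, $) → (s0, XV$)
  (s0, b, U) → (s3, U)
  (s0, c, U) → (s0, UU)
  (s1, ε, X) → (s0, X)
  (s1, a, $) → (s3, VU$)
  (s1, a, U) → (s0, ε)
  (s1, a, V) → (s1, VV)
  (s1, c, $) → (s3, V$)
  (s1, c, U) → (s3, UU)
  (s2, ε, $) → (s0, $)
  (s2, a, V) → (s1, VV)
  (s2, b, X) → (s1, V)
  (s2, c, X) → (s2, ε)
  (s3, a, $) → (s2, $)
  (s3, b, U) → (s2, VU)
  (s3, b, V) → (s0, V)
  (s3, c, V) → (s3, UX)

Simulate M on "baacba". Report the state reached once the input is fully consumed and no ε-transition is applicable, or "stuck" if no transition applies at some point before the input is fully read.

(s0, baacba, $) ⊢ (s0, aacba, XV$) ⊢ (s0, aacba, V$) ⊢ (s0, acba, XX$) ⊢ (s0, acba, X$) ⊢ (s0, acba, $) ⊢ (s0, cba, XX$) ⊢ (s0, cba, X$) ⊢ (s0, cba, $)
No transition for (s0, c, top $); M blocks with input cba remaining.

stuck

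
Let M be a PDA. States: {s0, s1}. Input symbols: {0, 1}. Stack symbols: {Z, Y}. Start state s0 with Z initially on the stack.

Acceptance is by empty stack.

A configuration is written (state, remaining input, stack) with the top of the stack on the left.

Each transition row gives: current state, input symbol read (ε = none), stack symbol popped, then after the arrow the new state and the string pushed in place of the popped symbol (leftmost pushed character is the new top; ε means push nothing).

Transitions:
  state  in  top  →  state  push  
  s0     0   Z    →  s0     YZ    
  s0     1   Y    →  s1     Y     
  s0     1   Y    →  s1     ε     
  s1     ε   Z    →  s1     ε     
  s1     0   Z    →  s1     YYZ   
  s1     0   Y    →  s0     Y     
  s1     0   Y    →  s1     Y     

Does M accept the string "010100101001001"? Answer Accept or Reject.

One accepting computation: (s0, 010100101001001, Z) ⊢ (s0, 10100101001001, YZ) ⊢ (s1, 0100101001001, YZ) ⊢ (s0, 100101001001, YZ) ⊢ (s1, 00101001001, YZ) ⊢ (s1, 0101001001, YZ) ⊢ (s0, 101001001, YZ) ⊢ (s1, 01001001, YZ) ⊢ (s0, 1001001, YZ) ⊢ (s1, 001001, YZ) ⊢ (s1, 01001, YZ) ⊢ (s0, 1001, YZ) ⊢ (s1, 001, YZ) ⊢ (s1, 01, YZ) ⊢ (s0, 1, YZ) ⊢ (s1, ε, Z) ⊢ (s1, ε, ε)
All input consumed and the stack is empty.

Accept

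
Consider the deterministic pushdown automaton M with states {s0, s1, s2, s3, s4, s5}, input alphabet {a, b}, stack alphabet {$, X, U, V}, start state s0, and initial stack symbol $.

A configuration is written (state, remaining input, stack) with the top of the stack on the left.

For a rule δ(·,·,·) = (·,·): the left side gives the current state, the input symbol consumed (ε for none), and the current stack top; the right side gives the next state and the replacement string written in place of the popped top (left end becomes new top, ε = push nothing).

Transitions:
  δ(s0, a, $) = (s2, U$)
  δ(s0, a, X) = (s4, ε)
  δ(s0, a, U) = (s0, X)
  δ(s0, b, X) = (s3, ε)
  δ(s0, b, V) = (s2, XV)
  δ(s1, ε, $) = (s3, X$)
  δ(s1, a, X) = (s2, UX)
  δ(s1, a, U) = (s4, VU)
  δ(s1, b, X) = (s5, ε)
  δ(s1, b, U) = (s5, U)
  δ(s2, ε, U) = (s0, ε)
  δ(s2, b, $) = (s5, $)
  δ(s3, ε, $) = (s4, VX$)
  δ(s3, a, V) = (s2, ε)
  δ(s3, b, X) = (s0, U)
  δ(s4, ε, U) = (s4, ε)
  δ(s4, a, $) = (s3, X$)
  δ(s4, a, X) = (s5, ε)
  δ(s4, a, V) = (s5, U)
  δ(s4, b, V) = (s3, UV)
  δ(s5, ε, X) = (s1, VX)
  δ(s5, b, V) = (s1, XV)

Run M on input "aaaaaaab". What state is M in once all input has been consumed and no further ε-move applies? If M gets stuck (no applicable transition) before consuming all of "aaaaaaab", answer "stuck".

(s0, aaaaaaab, $)
  read a, top $: go to s2, push U$ → (s2, aaaaaab, U$)
  ε-move, top U: go to s0, push ε → (s0, aaaaaab, $)
  read a, top $: go to s2, push U$ → (s2, aaaaab, U$)
  ε-move, top U: go to s0, push ε → (s0, aaaaab, $)
  read a, top $: go to s2, push U$ → (s2, aaaab, U$)
  ε-move, top U: go to s0, push ε → (s0, aaaab, $)
  read a, top $: go to s2, push U$ → (s2, aaab, U$)
  ε-move, top U: go to s0, push ε → (s0, aaab, $)
  read a, top $: go to s2, push U$ → (s2, aab, U$)
  ε-move, top U: go to s0, push ε → (s0, aab, $)
  read a, top $: go to s2, push U$ → (s2, ab, U$)
  ε-move, top U: go to s0, push ε → (s0, ab, $)
  read a, top $: go to s2, push U$ → (s2, b, U$)
  ε-move, top U: go to s0, push ε → (s0, b, $)
No transition for (s0, b, top $); M blocks with input b remaining.

stuck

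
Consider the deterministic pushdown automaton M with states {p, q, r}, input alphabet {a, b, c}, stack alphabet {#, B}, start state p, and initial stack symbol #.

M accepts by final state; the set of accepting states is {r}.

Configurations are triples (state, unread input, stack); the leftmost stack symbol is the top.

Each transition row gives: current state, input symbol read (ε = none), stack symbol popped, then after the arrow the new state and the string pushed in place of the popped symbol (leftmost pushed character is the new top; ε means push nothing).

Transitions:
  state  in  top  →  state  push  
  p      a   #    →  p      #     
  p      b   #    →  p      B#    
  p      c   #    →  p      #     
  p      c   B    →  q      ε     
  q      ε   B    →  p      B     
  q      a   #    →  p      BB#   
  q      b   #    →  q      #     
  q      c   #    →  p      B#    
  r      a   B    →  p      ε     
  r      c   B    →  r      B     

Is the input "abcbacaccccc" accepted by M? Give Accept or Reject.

(p, abcbacaccccc, #) ⊢ (p, bcbacaccccc, #) ⊢ (p, cbacaccccc, B#) ⊢ (q, bacaccccc, #) ⊢ (q, acaccccc, #) ⊢ (p, caccccc, BB#) ⊢ (q, accccc, B#) ⊢ (p, accccc, B#)
No transition applies at (p, accccc, B#); input not fully consumed.

Reject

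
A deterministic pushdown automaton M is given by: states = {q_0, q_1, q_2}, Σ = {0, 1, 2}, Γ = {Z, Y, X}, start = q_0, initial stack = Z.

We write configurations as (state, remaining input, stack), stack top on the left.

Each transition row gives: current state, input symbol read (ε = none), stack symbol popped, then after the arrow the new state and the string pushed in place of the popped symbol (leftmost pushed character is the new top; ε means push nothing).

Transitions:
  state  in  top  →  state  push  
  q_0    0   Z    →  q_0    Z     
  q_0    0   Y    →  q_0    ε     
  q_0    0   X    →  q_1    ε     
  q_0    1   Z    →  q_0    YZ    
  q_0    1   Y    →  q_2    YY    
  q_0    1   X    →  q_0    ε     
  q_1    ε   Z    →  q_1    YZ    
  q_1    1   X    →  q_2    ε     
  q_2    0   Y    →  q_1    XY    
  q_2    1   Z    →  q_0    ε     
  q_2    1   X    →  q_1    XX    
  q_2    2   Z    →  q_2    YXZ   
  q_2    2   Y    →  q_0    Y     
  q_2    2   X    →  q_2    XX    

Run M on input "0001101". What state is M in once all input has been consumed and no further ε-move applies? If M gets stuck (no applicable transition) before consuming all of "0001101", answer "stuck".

q_2

(q_0, 0001101, Z) ⊢ (q_0, 001101, Z) ⊢ (q_0, 01101, Z) ⊢ (q_0, 1101, Z) ⊢ (q_0, 101, YZ) ⊢ (q_2, 01, YYZ) ⊢ (q_1, 1, XYYZ) ⊢ (q_2, ε, YYZ)
All input consumed; M is in state q_2.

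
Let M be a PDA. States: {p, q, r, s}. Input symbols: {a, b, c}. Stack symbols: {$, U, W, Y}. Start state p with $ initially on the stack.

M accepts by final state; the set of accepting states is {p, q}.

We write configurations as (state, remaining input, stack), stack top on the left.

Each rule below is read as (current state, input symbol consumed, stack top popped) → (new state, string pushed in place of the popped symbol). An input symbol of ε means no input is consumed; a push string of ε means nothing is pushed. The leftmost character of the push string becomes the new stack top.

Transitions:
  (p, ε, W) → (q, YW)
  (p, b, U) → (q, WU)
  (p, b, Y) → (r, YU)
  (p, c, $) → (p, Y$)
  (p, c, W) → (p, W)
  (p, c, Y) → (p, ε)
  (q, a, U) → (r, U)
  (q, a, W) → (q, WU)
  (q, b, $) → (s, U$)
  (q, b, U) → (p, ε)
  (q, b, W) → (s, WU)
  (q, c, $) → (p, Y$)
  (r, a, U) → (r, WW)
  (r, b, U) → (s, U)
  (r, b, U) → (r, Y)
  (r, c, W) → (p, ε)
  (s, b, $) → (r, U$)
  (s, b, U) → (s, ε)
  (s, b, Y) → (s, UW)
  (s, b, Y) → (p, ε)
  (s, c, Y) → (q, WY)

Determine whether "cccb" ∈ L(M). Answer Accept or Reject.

No computation consumes all input and reaches a final state.

Reject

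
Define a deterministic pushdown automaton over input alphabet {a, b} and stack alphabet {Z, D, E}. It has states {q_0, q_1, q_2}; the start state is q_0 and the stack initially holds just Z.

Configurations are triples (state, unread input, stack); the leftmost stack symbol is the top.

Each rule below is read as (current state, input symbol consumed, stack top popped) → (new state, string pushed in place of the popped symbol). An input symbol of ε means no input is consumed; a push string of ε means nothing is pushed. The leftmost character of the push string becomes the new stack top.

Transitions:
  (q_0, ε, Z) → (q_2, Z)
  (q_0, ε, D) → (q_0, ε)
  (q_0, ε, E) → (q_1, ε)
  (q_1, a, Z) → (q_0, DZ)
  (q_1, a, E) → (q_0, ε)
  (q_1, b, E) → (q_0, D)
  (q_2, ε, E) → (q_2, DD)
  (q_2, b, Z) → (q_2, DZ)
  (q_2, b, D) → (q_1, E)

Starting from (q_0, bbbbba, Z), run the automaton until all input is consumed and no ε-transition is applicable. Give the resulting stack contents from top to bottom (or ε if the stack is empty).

(q_0, bbbbba, Z) ⊢ (q_2, bbbbba, Z) ⊢ (q_2, bbbba, DZ) ⊢ (q_1, bbba, EZ) ⊢ (q_0, bba, DZ) ⊢ (q_0, bba, Z) ⊢ (q_2, bba, Z) ⊢ (q_2, ba, DZ) ⊢ (q_1, a, EZ) ⊢ (q_0, ε, Z) ⊢ (q_2, ε, Z)
All input consumed in state q_2 with stack Z.

Z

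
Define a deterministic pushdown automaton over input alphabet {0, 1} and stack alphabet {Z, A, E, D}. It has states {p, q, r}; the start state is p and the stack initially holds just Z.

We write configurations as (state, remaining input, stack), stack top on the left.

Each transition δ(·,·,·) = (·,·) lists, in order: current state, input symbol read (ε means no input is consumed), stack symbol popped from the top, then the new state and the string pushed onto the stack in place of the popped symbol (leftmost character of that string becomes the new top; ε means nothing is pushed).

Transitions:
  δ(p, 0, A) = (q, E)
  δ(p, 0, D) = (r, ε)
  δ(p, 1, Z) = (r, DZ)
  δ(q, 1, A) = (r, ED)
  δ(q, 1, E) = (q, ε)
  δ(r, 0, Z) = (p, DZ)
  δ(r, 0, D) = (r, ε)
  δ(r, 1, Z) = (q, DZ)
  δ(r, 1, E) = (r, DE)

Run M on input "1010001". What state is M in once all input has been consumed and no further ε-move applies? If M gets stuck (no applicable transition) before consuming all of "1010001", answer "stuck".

(p, 1010001, Z)
  read 1, top Z: go to r, push DZ → (r, 010001, DZ)
  read 0, top D: go to r, push ε → (r, 10001, Z)
  read 1, top Z: go to q, push DZ → (q, 0001, DZ)
No transition for (q, 0, top D); M blocks with input 0001 remaining.

stuck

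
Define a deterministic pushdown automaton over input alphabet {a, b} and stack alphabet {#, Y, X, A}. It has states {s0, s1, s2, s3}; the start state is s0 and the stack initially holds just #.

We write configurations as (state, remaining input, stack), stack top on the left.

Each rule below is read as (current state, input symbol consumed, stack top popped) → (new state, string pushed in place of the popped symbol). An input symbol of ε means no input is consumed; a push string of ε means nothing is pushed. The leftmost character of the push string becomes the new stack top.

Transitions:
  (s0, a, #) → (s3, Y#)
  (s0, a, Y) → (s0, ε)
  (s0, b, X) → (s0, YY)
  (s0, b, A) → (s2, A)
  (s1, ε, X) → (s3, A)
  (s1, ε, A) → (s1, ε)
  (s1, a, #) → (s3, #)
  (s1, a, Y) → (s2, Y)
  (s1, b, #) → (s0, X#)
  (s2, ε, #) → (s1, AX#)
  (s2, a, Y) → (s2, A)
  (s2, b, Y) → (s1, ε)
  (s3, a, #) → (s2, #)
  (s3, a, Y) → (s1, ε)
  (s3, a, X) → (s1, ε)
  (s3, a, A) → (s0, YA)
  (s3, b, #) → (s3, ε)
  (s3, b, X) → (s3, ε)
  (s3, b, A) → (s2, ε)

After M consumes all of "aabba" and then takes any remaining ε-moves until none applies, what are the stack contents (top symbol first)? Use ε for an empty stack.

(s0, aabba, #) ⊢ (s3, abba, Y#) ⊢ (s1, bba, #) ⊢ (s0, ba, X#) ⊢ (s0, a, YY#) ⊢ (s0, ε, Y#)
All input consumed in state s0 with stack Y#.

Y#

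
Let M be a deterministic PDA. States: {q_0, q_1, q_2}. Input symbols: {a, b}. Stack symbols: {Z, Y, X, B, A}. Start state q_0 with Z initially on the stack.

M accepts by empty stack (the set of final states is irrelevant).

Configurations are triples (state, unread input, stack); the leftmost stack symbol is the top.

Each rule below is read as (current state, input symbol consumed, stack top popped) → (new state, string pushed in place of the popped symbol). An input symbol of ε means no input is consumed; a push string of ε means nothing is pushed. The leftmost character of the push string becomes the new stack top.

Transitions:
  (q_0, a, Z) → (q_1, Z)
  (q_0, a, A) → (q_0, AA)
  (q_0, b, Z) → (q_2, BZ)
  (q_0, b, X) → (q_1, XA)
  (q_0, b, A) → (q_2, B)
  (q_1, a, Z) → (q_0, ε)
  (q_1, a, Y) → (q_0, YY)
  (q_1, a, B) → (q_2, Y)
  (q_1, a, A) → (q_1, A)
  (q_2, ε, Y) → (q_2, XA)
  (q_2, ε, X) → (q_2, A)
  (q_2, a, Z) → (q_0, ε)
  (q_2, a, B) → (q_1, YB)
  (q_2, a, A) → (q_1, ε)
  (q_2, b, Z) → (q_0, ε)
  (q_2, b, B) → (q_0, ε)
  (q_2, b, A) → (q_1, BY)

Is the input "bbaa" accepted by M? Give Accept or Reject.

Accept

(q_0, bbaa, Z) ⊢ (q_2, baa, BZ) ⊢ (q_0, aa, Z) ⊢ (q_1, a, Z) ⊢ (q_0, ε, ε)
All input consumed and the stack is empty.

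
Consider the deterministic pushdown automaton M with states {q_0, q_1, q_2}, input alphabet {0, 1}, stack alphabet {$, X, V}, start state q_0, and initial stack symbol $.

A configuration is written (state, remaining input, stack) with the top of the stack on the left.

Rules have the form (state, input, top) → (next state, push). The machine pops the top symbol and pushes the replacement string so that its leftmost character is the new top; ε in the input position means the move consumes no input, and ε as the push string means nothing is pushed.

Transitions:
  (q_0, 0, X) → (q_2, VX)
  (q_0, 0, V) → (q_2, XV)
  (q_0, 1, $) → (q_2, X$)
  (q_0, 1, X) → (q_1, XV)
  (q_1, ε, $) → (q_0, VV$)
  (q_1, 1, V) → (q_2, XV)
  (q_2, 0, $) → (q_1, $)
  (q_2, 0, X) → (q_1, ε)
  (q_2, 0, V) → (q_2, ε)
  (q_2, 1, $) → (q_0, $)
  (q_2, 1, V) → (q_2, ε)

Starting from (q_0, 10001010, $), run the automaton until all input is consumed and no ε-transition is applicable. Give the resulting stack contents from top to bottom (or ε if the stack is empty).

VV$

(q_0, 10001010, $)
  read 1, top $: go to q_2, push X$ → (q_2, 0001010, X$)
  read 0, top X: go to q_1, push ε → (q_1, 001010, $)
  ε-move, top $: go to q_0, push VV$ → (q_0, 001010, VV$)
  read 0, top V: go to q_2, push XV → (q_2, 01010, XVV$)
  read 0, top X: go to q_1, push ε → (q_1, 1010, VV$)
  read 1, top V: go to q_2, push XV → (q_2, 010, XVV$)
  read 0, top X: go to q_1, push ε → (q_1, 10, VV$)
  read 1, top V: go to q_2, push XV → (q_2, 0, XVV$)
  read 0, top X: go to q_1, push ε → (q_1, ε, VV$)
All input consumed in state q_1 with stack VV$.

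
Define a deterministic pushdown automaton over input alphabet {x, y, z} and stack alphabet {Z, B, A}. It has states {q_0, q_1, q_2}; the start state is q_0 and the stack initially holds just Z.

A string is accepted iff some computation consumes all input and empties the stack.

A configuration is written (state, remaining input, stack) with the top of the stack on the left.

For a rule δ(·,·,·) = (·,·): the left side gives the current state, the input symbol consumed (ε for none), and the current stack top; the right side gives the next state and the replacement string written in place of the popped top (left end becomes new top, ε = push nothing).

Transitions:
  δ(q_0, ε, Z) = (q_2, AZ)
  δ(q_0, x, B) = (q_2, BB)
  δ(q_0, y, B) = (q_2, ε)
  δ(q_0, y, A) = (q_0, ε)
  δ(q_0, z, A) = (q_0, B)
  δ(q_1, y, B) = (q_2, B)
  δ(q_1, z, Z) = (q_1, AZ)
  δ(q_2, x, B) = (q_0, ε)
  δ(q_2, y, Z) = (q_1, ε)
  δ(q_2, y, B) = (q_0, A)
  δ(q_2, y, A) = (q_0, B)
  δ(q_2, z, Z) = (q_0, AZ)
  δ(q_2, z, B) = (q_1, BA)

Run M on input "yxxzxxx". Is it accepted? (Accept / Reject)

Reject

(q_0, yxxzxxx, Z) ⊢ (q_2, yxxzxxx, AZ) ⊢ (q_0, xxzxxx, BZ) ⊢ (q_2, xzxxx, BBZ) ⊢ (q_0, zxxx, BZ)
No transition applies at (q_0, zxxx, BZ); input not fully consumed.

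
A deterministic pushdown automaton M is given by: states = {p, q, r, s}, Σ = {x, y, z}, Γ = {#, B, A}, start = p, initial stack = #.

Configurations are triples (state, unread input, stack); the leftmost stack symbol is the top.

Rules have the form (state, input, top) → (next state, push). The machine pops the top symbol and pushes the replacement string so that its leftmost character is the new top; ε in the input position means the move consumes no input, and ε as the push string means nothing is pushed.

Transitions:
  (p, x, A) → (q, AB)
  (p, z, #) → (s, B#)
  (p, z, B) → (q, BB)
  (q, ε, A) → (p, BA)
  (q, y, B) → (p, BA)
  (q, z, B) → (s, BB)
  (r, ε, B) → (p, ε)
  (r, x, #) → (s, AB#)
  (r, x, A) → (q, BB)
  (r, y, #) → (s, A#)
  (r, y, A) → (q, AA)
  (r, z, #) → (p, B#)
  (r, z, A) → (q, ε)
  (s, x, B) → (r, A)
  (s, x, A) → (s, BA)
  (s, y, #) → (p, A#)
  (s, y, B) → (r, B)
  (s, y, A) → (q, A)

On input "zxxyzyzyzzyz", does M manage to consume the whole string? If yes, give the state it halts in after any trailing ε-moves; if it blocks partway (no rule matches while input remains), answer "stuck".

q

(p, zxxyzyzyzzyz, #) ⊢ (s, xxyzyzyzzyz, B#) ⊢ (r, xyzyzyzzyz, A#) ⊢ (q, yzyzyzzyz, BB#) ⊢ (p, zyzyzzyz, BAB#) ⊢ (q, yzyzzyz, BBAB#) ⊢ (p, zyzzyz, BABAB#) ⊢ (q, yzzyz, BBABAB#) ⊢ (p, zzyz, BABABAB#) ⊢ (q, zyz, BBABABAB#) ⊢ (s, yz, BBBABABAB#) ⊢ (r, z, BBBABABAB#) ⊢ (p, z, BBABABAB#) ⊢ (q, ε, BBBABABAB#)
All input consumed; M is in state q.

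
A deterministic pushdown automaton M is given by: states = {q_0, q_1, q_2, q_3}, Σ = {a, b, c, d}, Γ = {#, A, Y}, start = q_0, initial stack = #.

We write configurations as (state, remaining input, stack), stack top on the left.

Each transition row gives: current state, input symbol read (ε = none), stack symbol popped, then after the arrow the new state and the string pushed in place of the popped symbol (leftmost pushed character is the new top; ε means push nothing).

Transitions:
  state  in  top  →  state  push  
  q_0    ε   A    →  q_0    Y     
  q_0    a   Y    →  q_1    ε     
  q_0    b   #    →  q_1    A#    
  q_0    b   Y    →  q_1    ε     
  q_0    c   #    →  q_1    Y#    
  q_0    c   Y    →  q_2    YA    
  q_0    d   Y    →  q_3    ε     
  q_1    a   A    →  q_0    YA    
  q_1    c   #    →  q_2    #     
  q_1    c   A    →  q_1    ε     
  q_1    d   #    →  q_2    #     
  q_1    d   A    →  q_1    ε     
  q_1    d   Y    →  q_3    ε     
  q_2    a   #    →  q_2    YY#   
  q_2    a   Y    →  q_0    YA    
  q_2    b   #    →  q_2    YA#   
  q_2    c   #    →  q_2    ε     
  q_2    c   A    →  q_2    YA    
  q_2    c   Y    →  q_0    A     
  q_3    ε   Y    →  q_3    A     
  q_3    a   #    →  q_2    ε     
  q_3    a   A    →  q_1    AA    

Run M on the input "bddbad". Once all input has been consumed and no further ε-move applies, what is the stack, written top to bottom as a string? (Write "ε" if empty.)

AA#

(q_0, bddbad, #)
  read b, top #: go to q_1, push A# → (q_1, ddbad, A#)
  read d, top A: go to q_1, push ε → (q_1, dbad, #)
  read d, top #: go to q_2, push # → (q_2, bad, #)
  read b, top #: go to q_2, push YA# → (q_2, ad, YA#)
  read a, top Y: go to q_0, push YA → (q_0, d, YAA#)
  read d, top Y: go to q_3, push ε → (q_3, ε, AA#)
All input consumed in state q_3 with stack AA#.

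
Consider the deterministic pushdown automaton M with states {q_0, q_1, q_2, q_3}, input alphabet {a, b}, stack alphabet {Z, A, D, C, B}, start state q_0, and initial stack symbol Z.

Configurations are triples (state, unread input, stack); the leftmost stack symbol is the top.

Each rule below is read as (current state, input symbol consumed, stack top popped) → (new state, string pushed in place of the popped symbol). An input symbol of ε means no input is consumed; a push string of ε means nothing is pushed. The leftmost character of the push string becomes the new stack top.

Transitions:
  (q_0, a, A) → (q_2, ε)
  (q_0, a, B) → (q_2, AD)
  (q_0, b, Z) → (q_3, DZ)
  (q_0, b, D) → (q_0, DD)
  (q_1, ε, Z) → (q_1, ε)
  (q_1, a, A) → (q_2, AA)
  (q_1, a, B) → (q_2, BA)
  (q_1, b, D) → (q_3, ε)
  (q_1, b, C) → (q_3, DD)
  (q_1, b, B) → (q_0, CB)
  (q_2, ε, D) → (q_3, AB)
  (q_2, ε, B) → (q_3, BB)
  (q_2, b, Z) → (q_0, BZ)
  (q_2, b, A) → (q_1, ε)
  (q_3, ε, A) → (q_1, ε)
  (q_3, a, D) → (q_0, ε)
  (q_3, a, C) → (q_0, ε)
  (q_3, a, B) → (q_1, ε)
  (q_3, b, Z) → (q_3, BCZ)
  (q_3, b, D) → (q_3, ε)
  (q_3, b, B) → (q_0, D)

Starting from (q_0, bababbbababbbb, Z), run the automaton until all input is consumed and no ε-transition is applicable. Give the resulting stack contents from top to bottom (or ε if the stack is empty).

(q_0, bababbbababbbb, Z) ⊢ (q_3, ababbbababbbb, DZ) ⊢ (q_0, babbbababbbb, Z) ⊢ (q_3, abbbababbbb, DZ) ⊢ (q_0, bbbababbbb, Z) ⊢ (q_3, bbababbbb, DZ) ⊢ (q_3, bababbbb, Z) ⊢ (q_3, ababbbb, BCZ) ⊢ (q_1, babbbb, CZ) ⊢ (q_3, abbbb, DDZ) ⊢ (q_0, bbbb, DZ) ⊢ (q_0, bbb, DDZ) ⊢ (q_0, bb, DDDZ) ⊢ (q_0, b, DDDDZ) ⊢ (q_0, ε, DDDDDZ)
All input consumed in state q_0 with stack DDDDDZ.

DDDDDZ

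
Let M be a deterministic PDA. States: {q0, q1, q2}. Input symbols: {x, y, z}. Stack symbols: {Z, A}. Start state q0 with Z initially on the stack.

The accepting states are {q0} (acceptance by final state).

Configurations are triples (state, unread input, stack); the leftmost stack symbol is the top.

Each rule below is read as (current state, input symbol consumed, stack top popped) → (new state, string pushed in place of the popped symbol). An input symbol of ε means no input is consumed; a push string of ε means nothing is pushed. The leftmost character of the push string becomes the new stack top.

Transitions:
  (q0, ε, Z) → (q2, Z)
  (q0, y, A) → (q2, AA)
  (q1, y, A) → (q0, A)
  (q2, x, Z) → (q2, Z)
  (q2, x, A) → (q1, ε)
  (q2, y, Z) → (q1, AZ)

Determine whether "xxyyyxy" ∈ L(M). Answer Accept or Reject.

(q0, xxyyyxy, Z)
  ε-move, top Z: go to q2, push Z → (q2, xxyyyxy, Z)
  read x, top Z: go to q2, push Z → (q2, xyyyxy, Z)
  read x, top Z: go to q2, push Z → (q2, yyyxy, Z)
  read y, top Z: go to q1, push AZ → (q1, yyxy, AZ)
  read y, top A: go to q0, push A → (q0, yxy, AZ)
  read y, top A: go to q2, push AA → (q2, xy, AAZ)
  read x, top A: go to q1, push ε → (q1, y, AZ)
  read y, top A: go to q0, push A → (q0, ε, AZ)
All input consumed; state q0 ∈ F.

Accept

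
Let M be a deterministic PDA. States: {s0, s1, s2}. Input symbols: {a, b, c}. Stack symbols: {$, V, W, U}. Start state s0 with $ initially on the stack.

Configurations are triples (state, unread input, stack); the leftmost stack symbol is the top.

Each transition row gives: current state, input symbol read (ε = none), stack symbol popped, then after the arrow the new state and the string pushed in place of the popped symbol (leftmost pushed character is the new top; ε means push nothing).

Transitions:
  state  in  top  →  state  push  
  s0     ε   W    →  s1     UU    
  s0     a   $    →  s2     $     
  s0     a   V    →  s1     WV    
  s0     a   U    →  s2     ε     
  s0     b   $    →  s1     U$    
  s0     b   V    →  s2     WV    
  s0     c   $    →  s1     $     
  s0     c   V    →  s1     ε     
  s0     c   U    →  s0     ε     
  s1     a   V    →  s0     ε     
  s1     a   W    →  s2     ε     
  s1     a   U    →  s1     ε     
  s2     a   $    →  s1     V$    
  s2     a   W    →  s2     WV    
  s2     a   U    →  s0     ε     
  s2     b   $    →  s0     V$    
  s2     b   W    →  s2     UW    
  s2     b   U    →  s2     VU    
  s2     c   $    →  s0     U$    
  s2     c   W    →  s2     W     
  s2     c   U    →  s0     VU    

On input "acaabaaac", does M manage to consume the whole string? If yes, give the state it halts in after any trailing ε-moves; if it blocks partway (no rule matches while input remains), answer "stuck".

(s0, acaabaaac, $) ⊢ (s2, caabaaac, $) ⊢ (s0, aabaaac, U$) ⊢ (s2, abaaac, $) ⊢ (s1, baaac, V$)
No transition for (s1, b, top V); M blocks with input baaac remaining.

stuck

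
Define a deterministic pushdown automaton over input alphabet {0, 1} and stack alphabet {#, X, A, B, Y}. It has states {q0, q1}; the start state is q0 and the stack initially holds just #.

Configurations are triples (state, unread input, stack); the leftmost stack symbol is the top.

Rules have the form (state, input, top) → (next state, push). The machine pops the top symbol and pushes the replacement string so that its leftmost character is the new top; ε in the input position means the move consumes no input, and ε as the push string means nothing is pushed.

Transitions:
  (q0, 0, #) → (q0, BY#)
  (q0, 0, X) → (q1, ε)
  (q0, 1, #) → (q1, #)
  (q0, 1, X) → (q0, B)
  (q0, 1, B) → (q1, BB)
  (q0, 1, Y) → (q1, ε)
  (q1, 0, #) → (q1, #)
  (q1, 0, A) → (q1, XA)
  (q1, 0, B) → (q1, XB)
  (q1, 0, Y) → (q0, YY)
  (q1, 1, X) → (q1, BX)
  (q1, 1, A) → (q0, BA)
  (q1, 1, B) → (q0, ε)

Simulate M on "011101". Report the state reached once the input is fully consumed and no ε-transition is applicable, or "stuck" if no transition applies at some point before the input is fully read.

q1

(q0, 011101, #) ⊢ (q0, 11101, BY#) ⊢ (q1, 1101, BBY#) ⊢ (q0, 101, BY#) ⊢ (q1, 01, BBY#) ⊢ (q1, 1, XBBY#) ⊢ (q1, ε, BXBBY#)
All input consumed; M is in state q1.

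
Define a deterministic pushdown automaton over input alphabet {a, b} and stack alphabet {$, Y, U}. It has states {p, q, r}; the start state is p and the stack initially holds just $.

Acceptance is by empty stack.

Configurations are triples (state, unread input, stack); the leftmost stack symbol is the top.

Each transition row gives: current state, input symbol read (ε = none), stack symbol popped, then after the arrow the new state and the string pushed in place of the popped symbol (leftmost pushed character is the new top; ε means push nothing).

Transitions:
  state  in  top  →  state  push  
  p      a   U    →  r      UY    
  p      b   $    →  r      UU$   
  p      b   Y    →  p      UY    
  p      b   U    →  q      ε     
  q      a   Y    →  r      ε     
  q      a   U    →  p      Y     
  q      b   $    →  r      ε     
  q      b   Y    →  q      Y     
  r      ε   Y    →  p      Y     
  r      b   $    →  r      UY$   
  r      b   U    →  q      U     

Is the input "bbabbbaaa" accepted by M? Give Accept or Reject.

(p, bbabbbaaa, $)
  read b, top $: go to r, push UU$ → (r, babbbaaa, UU$)
  read b, top U: go to q, push U → (q, abbbaaa, UU$)
  read a, top U: go to p, push Y → (p, bbbaaa, YU$)
  read b, top Y: go to p, push UY → (p, bbaaa, UYU$)
  read b, top U: go to q, push ε → (q, baaa, YU$)
  read b, top Y: go to q, push Y → (q, aaa, YU$)
  read a, top Y: go to r, push ε → (r, aa, U$)
No transition applies at (r, aa, U$); input not fully consumed.

Reject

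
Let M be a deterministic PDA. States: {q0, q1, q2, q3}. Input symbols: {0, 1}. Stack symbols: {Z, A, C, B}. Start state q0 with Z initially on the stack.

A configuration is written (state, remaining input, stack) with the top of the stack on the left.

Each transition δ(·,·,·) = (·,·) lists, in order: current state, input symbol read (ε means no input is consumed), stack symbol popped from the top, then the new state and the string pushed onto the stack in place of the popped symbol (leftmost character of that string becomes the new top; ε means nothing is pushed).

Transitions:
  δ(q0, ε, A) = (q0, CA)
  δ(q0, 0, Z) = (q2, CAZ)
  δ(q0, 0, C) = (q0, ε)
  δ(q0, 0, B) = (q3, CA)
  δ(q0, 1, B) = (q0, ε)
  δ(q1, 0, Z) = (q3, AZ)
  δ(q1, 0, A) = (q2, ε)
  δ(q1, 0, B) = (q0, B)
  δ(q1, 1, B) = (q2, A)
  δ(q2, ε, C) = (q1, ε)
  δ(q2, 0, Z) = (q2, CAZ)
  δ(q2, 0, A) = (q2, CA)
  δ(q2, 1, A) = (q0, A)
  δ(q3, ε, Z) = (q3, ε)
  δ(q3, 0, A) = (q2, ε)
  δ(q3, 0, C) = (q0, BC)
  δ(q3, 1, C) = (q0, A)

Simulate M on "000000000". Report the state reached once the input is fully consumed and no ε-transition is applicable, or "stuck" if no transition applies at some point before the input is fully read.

(q0, 000000000, Z)
  read 0, top Z: go to q2, push CAZ → (q2, 00000000, CAZ)
  ε-move, top C: go to q1, push ε → (q1, 00000000, AZ)
  read 0, top A: go to q2, push ε → (q2, 0000000, Z)
  read 0, top Z: go to q2, push CAZ → (q2, 000000, CAZ)
  ε-move, top C: go to q1, push ε → (q1, 000000, AZ)
  read 0, top A: go to q2, push ε → (q2, 00000, Z)
  read 0, top Z: go to q2, push CAZ → (q2, 0000, CAZ)
  ε-move, top C: go to q1, push ε → (q1, 0000, AZ)
  read 0, top A: go to q2, push ε → (q2, 000, Z)
  read 0, top Z: go to q2, push CAZ → (q2, 00, CAZ)
  ε-move, top C: go to q1, push ε → (q1, 00, AZ)
  read 0, top A: go to q2, push ε → (q2, 0, Z)
  read 0, top Z: go to q2, push CAZ → (q2, ε, CAZ)
  ε-move, top C: go to q1, push ε → (q1, ε, AZ)
All input consumed; M is in state q1.

q1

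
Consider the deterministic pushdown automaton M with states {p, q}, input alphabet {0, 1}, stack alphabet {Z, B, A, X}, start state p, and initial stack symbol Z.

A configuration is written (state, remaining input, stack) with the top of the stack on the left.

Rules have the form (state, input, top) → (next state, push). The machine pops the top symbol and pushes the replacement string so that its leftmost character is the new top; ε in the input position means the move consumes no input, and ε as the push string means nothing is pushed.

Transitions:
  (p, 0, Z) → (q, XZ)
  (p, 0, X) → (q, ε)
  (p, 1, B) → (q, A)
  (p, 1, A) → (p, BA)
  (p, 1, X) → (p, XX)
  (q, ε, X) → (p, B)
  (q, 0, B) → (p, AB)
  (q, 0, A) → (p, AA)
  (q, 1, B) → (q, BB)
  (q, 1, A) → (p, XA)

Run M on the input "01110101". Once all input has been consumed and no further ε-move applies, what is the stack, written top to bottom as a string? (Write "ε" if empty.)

(p, 01110101, Z)
  read 0, top Z: go to q, push XZ → (q, 1110101, XZ)
  ε-move, top X: go to p, push B → (p, 1110101, BZ)
  read 1, top B: go to q, push A → (q, 110101, AZ)
  read 1, top A: go to p, push XA → (p, 10101, XAZ)
  read 1, top X: go to p, push XX → (p, 0101, XXAZ)
  read 0, top X: go to q, push ε → (q, 101, XAZ)
  ε-move, top X: go to p, push B → (p, 101, BAZ)
  read 1, top B: go to q, push A → (q, 01, AAZ)
  read 0, top A: go to p, push AA → (p, 1, AAAZ)
  read 1, top A: go to p, push BA → (p, ε, BAAAZ)
All input consumed in state p with stack BAAAZ.

BAAAZ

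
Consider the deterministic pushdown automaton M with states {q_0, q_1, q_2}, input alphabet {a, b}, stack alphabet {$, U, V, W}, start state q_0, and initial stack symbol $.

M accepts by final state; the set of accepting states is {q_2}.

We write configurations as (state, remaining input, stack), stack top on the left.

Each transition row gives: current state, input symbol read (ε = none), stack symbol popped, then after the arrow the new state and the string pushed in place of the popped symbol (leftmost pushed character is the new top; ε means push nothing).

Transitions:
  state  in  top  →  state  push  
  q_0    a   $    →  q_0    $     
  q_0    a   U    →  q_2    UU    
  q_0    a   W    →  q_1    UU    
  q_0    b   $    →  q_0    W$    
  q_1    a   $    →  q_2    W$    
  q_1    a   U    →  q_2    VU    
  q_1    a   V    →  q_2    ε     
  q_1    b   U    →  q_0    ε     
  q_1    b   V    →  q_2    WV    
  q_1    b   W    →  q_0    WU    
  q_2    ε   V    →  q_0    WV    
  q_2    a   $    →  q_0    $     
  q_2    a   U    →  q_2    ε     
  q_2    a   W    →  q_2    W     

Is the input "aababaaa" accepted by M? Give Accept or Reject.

(q_0, aababaaa, $) ⊢ (q_0, ababaaa, $) ⊢ (q_0, babaaa, $) ⊢ (q_0, abaaa, W$) ⊢ (q_1, baaa, UU$) ⊢ (q_0, aaa, U$) ⊢ (q_2, aa, UU$) ⊢ (q_2, a, U$) ⊢ (q_2, ε, $)
All input consumed; state q_2 ∈ F.

Accept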